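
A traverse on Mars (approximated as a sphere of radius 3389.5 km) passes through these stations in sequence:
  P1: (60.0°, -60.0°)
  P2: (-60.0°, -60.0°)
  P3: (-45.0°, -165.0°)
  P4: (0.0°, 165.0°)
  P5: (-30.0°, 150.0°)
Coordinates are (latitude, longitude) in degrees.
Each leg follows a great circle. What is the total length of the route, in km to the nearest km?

Leg P1→P2: central angle 2.0944 rad, distance 7099.0 km.
Leg P2→P3: central angle 1.0229 rad, distance 3467.2 km.
Leg P3→P4: central angle 0.9117 rad, distance 3090.3 km.
Leg P4→P5: central angle 0.5799 rad, distance 1965.6 km.
Total: 7099.0 + 3467.2 + 3090.3 + 1965.6 ≈ 15622 km.

15622 km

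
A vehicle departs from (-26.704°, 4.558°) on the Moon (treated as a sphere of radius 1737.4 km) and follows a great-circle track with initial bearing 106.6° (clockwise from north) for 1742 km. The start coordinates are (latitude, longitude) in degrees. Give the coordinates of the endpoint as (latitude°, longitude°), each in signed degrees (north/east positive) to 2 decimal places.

-27.19°, 69.80°

Angular distance δ = d/R = 1742/1737.4 = 1.00265 rad; initial bearing θ = 1.8605 rad.
sin φ₂ = sin φ₁ cos δ + cos φ₁ sin δ cos θ = (-0.4494)(0.5381) + (0.8933)(0.8429)(-0.2857) = -0.4569, so φ₂ = -27.19°.
Δλ = atan2(sin θ sin δ cos φ₁, cos δ − sin φ₁ sin φ₂) = atan2(0.7216, 0.3327) = 65.245°.
λ₂ = 4.558° + 65.245° = 69.80°.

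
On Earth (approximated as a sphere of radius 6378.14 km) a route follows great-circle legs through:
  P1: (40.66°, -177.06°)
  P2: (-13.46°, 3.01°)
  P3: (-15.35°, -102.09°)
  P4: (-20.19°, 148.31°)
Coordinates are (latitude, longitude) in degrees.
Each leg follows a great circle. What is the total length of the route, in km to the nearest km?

Leg P1→P2: central angle 2.6669 rad, distance 17009.6 km.
Leg P2→P3: central angle 1.7545 rad, distance 11190.6 km.
Leg P3→P4: central angle 1.7847 rad, distance 11382.9 km.
Total: 17009.6 + 11190.6 + 11382.9 ≈ 39583 km.

39583 km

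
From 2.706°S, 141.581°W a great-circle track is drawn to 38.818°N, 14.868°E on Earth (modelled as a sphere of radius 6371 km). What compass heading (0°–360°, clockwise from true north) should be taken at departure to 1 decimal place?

27.7°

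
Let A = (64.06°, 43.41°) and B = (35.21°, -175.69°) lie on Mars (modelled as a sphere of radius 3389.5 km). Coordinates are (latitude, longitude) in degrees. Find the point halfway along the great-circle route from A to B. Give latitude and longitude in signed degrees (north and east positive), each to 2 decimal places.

69.51°, 154.30°

Central angle δ = 1.3273 rad. Interpolating on the sphere with fraction f = 0.5:
P = [sin((1−f)δ)·A + sin(fδ)·B] / sin δ = 0.6347·A + 0.6347·B in Cartesian coordinates,
giving P = (-0.3154, 0.1518, 0.9367), i.e. latitude 69.51°, longitude 154.30°.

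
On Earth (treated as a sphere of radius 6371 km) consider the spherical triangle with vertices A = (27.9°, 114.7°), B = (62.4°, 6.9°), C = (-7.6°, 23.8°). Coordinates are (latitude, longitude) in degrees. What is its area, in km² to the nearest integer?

42640197 km²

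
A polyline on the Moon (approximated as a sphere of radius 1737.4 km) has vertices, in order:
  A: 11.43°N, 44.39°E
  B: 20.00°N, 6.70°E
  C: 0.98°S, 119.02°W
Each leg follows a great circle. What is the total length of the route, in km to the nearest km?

Leg A→B: central angle 0.6491 rad, distance 1127.7 km.
Leg B→C: central angle 2.1584 rad, distance 3750.0 km.
Total: 1127.7 + 3750.0 ≈ 4878 km.

4878 km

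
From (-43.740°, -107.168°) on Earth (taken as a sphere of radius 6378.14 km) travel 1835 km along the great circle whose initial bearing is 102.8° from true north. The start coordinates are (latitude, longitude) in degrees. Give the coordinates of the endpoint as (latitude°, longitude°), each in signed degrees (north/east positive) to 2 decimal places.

-45.10°, -84.09°

Angular distance δ = d/R = 1835/6378.14 = 0.28770 rad; initial bearing θ = 1.7942 rad.
sin φ₂ = sin φ₁ cos δ + cos φ₁ sin δ cos θ = (-0.6914)(0.9589) + (0.7225)(0.2837)(-0.2215) = -0.7084, so φ₂ = -45.10°.
Δλ = atan2(sin θ sin δ cos φ₁, cos δ − sin φ₁ sin φ₂) = atan2(0.1999, 0.4691) = 23.080°.
λ₂ = -107.168° + 23.080° = -84.09°.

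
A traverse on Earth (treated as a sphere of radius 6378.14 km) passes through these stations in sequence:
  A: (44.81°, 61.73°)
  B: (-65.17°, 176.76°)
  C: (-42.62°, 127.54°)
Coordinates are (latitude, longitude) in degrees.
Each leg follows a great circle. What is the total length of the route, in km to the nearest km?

19508 km

Leg A→B: central angle 2.4429 rad, distance 15580.9 km.
Leg B→C: central angle 0.6157 rad, distance 3927.0 km.
Total: 15580.9 + 3927.0 ≈ 19508 km.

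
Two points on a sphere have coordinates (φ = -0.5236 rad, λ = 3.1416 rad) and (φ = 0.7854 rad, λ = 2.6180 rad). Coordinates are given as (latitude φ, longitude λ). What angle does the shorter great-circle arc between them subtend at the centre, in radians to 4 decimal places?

1.3931 rad

In radians: φ₁ = -0.5236, φ₂ = 0.7854, Δλ = -30.000° = -0.5236 rad.
Haversine: a = sin²(Δφ/2) + cos φ₁ cos φ₂ sin²(Δλ/2) = 0.3706 + (0.8660)(0.7071)(0.0670) = 0.41161.
Central angle c = 2·arcsin(√a) = 1.39309 rad.
So the angular separation is 1.3931 rad.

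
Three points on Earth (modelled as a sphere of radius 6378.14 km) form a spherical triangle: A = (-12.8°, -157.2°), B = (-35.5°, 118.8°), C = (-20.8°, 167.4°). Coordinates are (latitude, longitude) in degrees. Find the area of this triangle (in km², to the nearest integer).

4526567 km²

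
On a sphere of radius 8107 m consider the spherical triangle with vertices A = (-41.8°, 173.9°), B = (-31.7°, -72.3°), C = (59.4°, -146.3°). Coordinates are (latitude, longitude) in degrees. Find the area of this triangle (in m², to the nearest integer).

142442960 m²

Side lengths (central angles): a = 1.9102, b = 1.8568, c = 1.4764 rad; semiperimeter s = 2.6217.
By l'Huilier's theorem, tan(E/4) = √[tan(s/2) tan((s−a)/2) tan((s−b)/2) tan((s−c)/2)], giving spherical excess E = 2.1673 rad.
Area = E·R² = 2.1673 × (8107)² ≈ 142442960 m².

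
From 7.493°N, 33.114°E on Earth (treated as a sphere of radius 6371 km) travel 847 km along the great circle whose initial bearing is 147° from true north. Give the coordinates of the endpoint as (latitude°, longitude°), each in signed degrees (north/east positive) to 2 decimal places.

1.09°, 37.25°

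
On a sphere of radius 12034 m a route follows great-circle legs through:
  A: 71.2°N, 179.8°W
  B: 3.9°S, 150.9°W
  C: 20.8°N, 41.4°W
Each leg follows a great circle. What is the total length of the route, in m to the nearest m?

39289 m

Leg A→B: central angle 1.3520 rad, distance 16269.5 m.
Leg B→C: central angle 1.9129 rad, distance 23020.0 m.
Total: 16269.5 + 23020.0 ≈ 39289 m.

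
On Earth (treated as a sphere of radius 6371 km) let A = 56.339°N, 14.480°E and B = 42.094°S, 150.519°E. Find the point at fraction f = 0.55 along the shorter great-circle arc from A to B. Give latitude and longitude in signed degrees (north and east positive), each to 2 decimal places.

The central angle between A and B is δ = 2.5944 rad.
With f = 0.55, the slerp weights are sin((1−f)δ)/sin δ = 1.7679 and sin(fδ)/sin δ = 1.9023.
Weighted sum of the unit vectors: (1.7679)·(0.5367,0.1386,0.8323) + (1.9023)·(-0.6460,0.3652,-0.6703) = (-0.2800, 0.9397, 0.1963).
Converting back: φ = atan2(z, √(x²+y²)) = 11.32°, λ = atan2(y, x) = 106.59°.

11.32°, 106.59°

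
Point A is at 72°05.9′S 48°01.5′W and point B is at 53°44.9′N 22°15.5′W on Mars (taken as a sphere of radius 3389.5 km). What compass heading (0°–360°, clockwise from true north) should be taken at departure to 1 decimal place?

Δλ = 25.767° = 0.4497 rad.
y = sin Δλ · cos φ₂ = (0.4347)(0.5913) = 0.2571
x = cos φ₁ sin φ₂ − sin φ₁ cos φ₂ cos Δλ = (0.3074)(0.8064) − (-0.9516)(0.5913)(0.9006) = 0.7546
θ = atan2(y, x) = 18.81°, so the bearing is 18.8°.

18.8°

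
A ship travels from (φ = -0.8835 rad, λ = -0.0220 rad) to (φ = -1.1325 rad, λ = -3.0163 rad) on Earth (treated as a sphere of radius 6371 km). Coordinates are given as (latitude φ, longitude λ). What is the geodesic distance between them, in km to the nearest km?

7151 km

Let φ₁ = -0.8835 rad, φ₂ = -1.1325 rad, and Δλ = -2.9943 rad.
Haversine: a = sin²(Δφ/2) + cos φ₁ cos φ₂ sin²(Δλ/2) = 0.0154 + (0.6344)(0.4244)(0.9946) = 0.28322.
Central angle c = 2·arcsin(√a) = 1.12236 rad.
Distance = R·c = 6371 × 1.1224 ≈ 7151 km.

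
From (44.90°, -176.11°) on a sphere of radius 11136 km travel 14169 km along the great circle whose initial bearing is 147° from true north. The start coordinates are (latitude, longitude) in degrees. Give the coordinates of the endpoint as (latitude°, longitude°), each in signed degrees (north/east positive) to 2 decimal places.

Angular distance δ = d/R = 14169/11136 = 1.27236 rad; initial bearing θ = 2.5656 rad.
sin φ₂ = sin φ₁ cos δ + cos φ₁ sin δ cos θ = (0.7059)(0.2940) + (0.7083)(0.9558)(-0.8387) = -0.3603, so φ₂ = -21.12°.
Δλ = atan2(sin θ sin δ cos φ₁, cos δ − sin φ₁ sin φ₂) = atan2(0.3687, 0.5483) = 33.920°.
λ₂ = -176.110° + 33.920° = -142.19°.

-21.12°, -142.19°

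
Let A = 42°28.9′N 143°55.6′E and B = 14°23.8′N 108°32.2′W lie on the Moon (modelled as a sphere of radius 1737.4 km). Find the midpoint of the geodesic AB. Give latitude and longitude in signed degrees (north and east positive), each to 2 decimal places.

Central angle δ = 1.6181 rad. Interpolating on the sphere with fraction f = 0.5:
P = [sin((1−f)δ)·A + sin(fδ)·B] / sin δ = 0.7245·A + 0.7245·B in Cartesian coordinates,
giving P = (-0.6549, -0.3507, 0.6694), i.e. latitude 42.02°, longitude -151.83°.

42.02°, -151.83°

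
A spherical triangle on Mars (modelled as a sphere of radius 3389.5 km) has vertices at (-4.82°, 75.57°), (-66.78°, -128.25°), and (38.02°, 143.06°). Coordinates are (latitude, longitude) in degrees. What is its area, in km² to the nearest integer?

Side lengths (central angles): a = 2.1639, b = 1.3194, c = 1.8569 rad; semiperimeter s = 2.6701.
By l'Huilier's theorem, tan(E/4) = √[tan(s/2) tan((s−a)/2) tan((s−b)/2) tan((s−c)/2)], giving spherical excess E = 2.1891 rad.
Area = E·R² = 2.1891 × (3389.5)² ≈ 25150154 km².

25150154 km²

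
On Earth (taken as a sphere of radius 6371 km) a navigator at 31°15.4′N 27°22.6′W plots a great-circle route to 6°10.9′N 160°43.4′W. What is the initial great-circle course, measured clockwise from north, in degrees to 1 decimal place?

301.7°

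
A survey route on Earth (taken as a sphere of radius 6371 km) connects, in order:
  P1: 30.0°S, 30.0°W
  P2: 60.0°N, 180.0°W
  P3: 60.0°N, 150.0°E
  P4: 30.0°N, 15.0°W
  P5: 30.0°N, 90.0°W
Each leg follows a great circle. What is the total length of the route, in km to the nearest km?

34644 km

Leg P1→P2: central angle 2.5116 rad, distance 16001.2 km.
Leg P2→P3: central angle 0.2595 rad, distance 1653.6 km.
Leg P3→P4: central angle 1.5560 rad, distance 9913.5 km.
Leg P4→P5: central angle 1.1106 rad, distance 7075.7 km.
Total: 16001.2 + 1653.6 + 9913.5 + 7075.7 ≈ 34644 km.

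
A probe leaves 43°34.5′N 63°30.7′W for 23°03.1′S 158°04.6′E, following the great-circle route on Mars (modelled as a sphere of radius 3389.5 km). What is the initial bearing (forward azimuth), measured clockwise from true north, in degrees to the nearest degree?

Δλ = -138.412° = -2.4157 rad.
y = sin Δλ · cos φ₂ = (-0.6638)(0.9202) = -0.6108
x = cos φ₁ sin φ₂ − sin φ₁ cos φ₂ cos Δλ = (0.7245)(-0.3916) − (0.6893)(0.9202)(-0.7479) = 0.1907
θ = atan2(y, x) = -72.66°; adding 360° gives 287°.

287°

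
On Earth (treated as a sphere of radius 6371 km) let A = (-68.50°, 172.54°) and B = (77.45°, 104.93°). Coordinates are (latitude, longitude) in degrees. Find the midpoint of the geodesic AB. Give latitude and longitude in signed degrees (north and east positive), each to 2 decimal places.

Central angle δ = 2.6422 rad. Interpolating on the sphere with fraction f = 0.5:
P = [sin((1−f)δ)·A + sin(fδ)·B] / sin δ = 2.0232·A + 2.0232·B in Cartesian coordinates,
giving P = (-0.8485, 0.5211, 0.0924), i.e. latitude 5.30°, longitude 148.45°.

5.30°, 148.45°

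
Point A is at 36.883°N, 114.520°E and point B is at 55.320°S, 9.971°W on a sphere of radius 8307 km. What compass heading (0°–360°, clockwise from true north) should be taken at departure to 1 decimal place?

With φ₁ = 0.6437, φ₂ = -0.9655, Δλ = -2.1728 rad, the forward-azimuth formula gives
θ = atan2( sin Δλ cos φ₂ , cos φ₁ sin φ₂ − sin φ₁ cos φ₂ cos Δλ ) = atan2(-0.4690, -0.4644) = -134.72°.
Adding 360° brings this into [0°, 360°): 225.3°.

225.3°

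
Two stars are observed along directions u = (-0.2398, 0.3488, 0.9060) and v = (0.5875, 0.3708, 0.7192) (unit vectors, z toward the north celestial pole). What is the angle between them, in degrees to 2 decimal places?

u·v = 0.6400; |u| = 1.0000, |v| = 0.9999.
cos θ = (u·v)/(|u||v|) = 0.6401, so θ = 50.20°.

50.20°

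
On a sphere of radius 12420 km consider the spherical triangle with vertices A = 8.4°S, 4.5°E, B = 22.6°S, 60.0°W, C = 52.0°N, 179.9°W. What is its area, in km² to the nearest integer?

Side lengths (central angles): a = 2.1971, b = 2.3780, c = 1.1048 rad; semiperimeter s = 2.8400.
By l'Huilier's theorem, tan(E/4) = √[tan(s/2) tan((s−a)/2) tan((s−b)/2) tan((s−c)/2)], giving spherical excess E = 2.6487 rad.
Area = E·R² = 2.6487 × (12420)² ≈ 408577163 km².

408577163 km²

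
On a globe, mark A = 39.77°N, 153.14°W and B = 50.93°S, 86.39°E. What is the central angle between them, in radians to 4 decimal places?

In radians: φ₁ = 0.6941, φ₂ = -0.8889, Δλ = -120.470° = -2.1026 rad.
cos c = sin φ₁ sin φ₂ + cos φ₁ cos φ₂ cos Δλ = (0.6397)(-0.7764) + (0.7686)(0.6303)(-0.5071) = -0.74231,
so c = arccos(-0.74231) = 2.40730 rad.
So the angular separation is 2.4073 rad.

2.4073 rad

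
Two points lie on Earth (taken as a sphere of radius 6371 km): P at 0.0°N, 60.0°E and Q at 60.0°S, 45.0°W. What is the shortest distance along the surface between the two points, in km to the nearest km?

10834 km

With latitudes φ₁ = 0.000°, φ₂ = -60.000° and longitude difference Δλ = -105.000°:
cos c = sin φ₁ sin φ₂ + cos φ₁ cos φ₂ cos Δλ = (0.0000)(-0.8660) + (1.0000)(0.5000)(-0.2588) = -0.12941,
so c = arccos(-0.12941) = 1.70057 rad.
Distance = R·c = 6371 × 1.7006 ≈ 10834 km.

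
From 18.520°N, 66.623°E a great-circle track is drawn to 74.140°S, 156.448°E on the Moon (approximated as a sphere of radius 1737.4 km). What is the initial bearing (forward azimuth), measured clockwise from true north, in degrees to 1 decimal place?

163.3°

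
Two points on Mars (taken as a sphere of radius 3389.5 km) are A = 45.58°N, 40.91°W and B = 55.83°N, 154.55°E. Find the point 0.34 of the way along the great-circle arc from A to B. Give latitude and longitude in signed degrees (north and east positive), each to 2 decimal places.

71.35°, -53.22°

Central angle δ = 1.3571 rad. Interpolating on the sphere with fraction f = 0.34:
P = [sin((1−f)δ)·A + sin(fδ)·B] / sin δ = 0.7988·A + 0.4556·B in Cartesian coordinates,
giving P = (0.1915, -0.2562, 0.9475), i.e. latitude 71.35°, longitude -53.22°.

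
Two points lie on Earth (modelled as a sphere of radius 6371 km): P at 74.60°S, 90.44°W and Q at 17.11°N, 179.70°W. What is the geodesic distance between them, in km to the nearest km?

11818 km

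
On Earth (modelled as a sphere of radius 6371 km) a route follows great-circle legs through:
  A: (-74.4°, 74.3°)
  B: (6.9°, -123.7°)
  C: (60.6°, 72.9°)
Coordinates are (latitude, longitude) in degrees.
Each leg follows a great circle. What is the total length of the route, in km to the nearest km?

24790 km

Leg A→B: central angle 1.9494 rad, distance 12419.6 km.
Leg B→C: central angle 1.9416 rad, distance 12370.0 km.
Total: 12419.6 + 12370.0 ≈ 24790 km.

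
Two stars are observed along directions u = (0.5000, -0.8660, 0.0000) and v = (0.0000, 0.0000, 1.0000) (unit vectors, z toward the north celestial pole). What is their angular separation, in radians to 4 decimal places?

u·v = 0.0000; |u| = 1.0000, |v| = 1.0000.
cos θ = (u·v)/(|u||v|) = 0.0000, so θ = 1.5708 rad.

1.5708 rad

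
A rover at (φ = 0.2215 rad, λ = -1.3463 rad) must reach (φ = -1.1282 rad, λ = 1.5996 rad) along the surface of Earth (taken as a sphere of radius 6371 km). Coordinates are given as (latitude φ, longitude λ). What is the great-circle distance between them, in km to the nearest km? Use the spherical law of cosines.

14174 km

In radians: φ₁ = 0.2215, φ₂ = -1.1282, Δλ = 168.788° = 2.9459 rad.
cos c = sin φ₁ sin φ₂ + cos φ₁ cos φ₂ cos Δλ = (0.2197)(-0.9036) + (0.9756)(0.4283)(-0.9809) = -0.60837,
so c = arccos(-0.60837) = 2.22481 rad.
Distance = R·c = 6371 × 2.2248 ≈ 14174 km.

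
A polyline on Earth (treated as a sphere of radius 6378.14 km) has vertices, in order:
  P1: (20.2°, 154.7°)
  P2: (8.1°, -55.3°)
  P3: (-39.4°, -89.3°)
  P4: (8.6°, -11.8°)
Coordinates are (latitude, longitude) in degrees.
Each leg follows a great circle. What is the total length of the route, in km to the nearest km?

Leg P1→P2: central angle 2.4280 rad, distance 15486.0 km.
Leg P2→P3: central angle 0.9946 rad, distance 6344.0 km.
Leg P3→P4: central angle 1.5003 rad, distance 9569.0 km.
Total: 15486.0 + 6344.0 + 9569.0 ≈ 31399 km.

31399 km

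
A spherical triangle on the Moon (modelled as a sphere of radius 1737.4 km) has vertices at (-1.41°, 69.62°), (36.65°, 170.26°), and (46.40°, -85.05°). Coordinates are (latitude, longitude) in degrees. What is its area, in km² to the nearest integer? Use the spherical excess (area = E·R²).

Side lengths (central angles): a = 1.2745, b = 2.2665, c = 1.7343 rad; semiperimeter s = 2.6377.
By l'Huilier's theorem, tan(E/4) = √[tan(s/2) tan((s−a)/2) tan((s−b)/2) tan((s−c)/2)], giving spherical excess E = 1.9673 rad.
Area = E·R² = 1.9673 × (1737.4)² ≈ 5938437 km².

5938437 km²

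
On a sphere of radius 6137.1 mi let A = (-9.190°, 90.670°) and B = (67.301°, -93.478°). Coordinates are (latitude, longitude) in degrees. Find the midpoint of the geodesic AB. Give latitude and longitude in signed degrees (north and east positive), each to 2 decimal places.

The central angle between A and B is δ = 2.1262 rad.
With f = 0.5, the slerp weights are sin((1−f)δ)/sin δ = 1.0284 and sin(fδ)/sin δ = 1.0284.
Weighted sum of the unit vectors: (1.0284)·(-0.0115,0.9871,-0.1597) + (1.0284)·(-0.0234,-0.3852,0.9225) = (-0.0359, 0.6190, 0.7845).
Converting back: φ = atan2(z, √(x²+y²)) = 51.68°, λ = atan2(y, x) = 93.32°.

51.68°, 93.32°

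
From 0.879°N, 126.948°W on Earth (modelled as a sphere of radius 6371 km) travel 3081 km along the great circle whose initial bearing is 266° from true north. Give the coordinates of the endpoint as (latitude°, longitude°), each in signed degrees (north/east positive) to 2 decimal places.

-1.08°, -154.59°

Angular distance δ = d/R = 3081/6371 = 0.48360 rad; initial bearing θ = 4.6426 rad.
sin φ₂ = sin φ₁ cos δ + cos φ₁ sin δ cos θ = (0.0153)(0.8853) + (0.9999)(0.4650)(-0.0698) = -0.0188, so φ₂ = -1.08°.
Δλ = atan2(sin θ sin δ cos φ₁, cos δ − sin φ₁ sin φ₂) = atan2(-0.4638, 0.8856) = -27.640°.
λ₂ = -126.948° − 27.640° = -154.59°.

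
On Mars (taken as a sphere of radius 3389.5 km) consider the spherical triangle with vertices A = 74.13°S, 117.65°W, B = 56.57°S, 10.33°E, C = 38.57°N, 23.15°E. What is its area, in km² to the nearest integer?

Side lengths (central angles): a = 1.6713, b = 2.4424, c = 0.7812 rad; semiperimeter s = 2.4475.
By l'Huilier's theorem, tan(E/4) = √[tan(s/2) tan((s−a)/2) tan((s−b)/2) tan((s−c)/2)], giving spherical excess E = 0.2238 rad.
Area = E·R² = 0.2238 × (3389.5)² ≈ 2571165 km².

2571165 km²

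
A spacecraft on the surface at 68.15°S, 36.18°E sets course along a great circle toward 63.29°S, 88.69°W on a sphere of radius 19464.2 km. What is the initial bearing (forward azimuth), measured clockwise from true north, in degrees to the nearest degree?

213°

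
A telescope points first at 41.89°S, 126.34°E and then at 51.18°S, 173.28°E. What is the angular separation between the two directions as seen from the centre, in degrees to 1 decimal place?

33.0°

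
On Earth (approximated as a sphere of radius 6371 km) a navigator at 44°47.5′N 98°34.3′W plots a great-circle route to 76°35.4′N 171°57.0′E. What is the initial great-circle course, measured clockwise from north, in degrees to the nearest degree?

341°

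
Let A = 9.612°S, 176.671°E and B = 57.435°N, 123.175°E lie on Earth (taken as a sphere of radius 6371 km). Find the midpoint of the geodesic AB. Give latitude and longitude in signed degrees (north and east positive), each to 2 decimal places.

26.16°, 158.34°

Central angle δ = 1.3949 rad. Interpolating on the sphere with fraction f = 0.5:
P = [sin((1−f)δ)·A + sin(fδ)·B] / sin δ = 0.6523·A + 0.6523·B in Cartesian coordinates,
giving P = (-0.8342, 0.3312, 0.4409), i.e. latitude 26.16°, longitude 158.34°.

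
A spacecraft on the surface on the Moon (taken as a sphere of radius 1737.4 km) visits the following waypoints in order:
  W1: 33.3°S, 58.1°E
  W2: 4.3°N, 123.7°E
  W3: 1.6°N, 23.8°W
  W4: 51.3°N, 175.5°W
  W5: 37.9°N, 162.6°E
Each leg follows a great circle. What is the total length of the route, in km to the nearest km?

10967 km

Leg W1→W2: central angle 1.2628 rad, distance 2194.0 km.
Leg W2→W3: central angle 2.5655 rad, distance 4457.3 km.
Leg W3→W4: central angle 2.1276 rad, distance 3696.6 km.
Leg W4→W5: central angle 0.3564 rad, distance 619.1 km.
Total: 2194.0 + 4457.3 + 3696.6 + 619.1 ≈ 10967 km.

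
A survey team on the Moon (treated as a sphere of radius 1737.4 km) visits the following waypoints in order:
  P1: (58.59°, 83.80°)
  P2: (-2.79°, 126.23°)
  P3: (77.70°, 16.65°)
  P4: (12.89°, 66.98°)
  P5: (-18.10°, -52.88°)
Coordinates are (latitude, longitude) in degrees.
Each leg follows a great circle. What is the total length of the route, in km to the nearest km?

Leg P1→P2: central angle 1.2210 rad, distance 2121.4 km.
Leg P2→P3: central angle 1.6899 rad, distance 2936.1 km.
Leg P3→P4: central angle 1.2127 rad, distance 2106.9 km.
Leg P4→P5: central angle 2.1301 rad, distance 3700.9 km.
Total: 2121.4 + 2936.1 + 2106.9 + 3700.9 ≈ 10865 km.

10865 km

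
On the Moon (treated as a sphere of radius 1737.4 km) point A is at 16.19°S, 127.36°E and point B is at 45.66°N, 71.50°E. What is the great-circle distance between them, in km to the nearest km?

Let φ₁ = -0.2826 rad, φ₂ = 0.7969 rad, and Δλ = -0.9749 rad.
cos c = sin φ₁ sin φ₂ + cos φ₁ cos φ₂ cos Δλ = (-0.2788)(0.7152) + (0.9603)(0.6989)(0.5612) = 0.17727,
so c = arccos(0.17727) = 1.39258 rad.
Distance = R·c = 1737.4 × 1.3926 ≈ 2419 km.

2419 km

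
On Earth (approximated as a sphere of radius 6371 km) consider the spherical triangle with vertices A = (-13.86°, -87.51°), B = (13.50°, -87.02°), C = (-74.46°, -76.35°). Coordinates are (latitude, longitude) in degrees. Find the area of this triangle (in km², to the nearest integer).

Side lengths (central angles): a = 1.5397, b = 1.0633, c = 0.4776 rad; semiperimeter s = 1.5403.
By l'Huilier's theorem, tan(E/4) = √[tan(s/2) tan((s−a)/2) tan((s−b)/2) tan((s−c)/2)], giving spherical excess E = 0.0258 rad.
Area = E·R² = 0.0258 × (6371)² ≈ 1049134 km².

1049134 km²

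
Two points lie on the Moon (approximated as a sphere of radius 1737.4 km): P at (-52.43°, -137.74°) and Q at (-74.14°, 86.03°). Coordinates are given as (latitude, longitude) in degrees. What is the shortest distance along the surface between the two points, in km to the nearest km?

1518 km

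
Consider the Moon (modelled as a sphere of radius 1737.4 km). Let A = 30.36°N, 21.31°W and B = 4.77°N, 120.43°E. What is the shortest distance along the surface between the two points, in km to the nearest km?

3920 km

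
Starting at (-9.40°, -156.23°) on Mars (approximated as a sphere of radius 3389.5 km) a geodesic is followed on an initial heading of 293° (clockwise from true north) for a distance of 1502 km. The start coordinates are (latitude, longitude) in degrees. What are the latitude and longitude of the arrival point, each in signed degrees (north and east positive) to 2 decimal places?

Angular distance δ = d/R = 1502/3389.5 = 0.44313 rad; initial bearing θ = 5.1138 rad.
sin φ₂ = sin φ₁ cos δ + cos φ₁ sin δ cos θ = (-0.1633)(0.9034) + (0.9866)(0.4288)(0.3907) = 0.0177, so φ₂ = 1.02°.
Δλ = atan2(sin θ sin δ cos φ₁, cos δ − sin φ₁ sin φ₂) = atan2(-0.3894, 0.9063) = -23.250°.
λ₂ = -156.230° − 23.250° = -179.48°.

1.02°, -179.48°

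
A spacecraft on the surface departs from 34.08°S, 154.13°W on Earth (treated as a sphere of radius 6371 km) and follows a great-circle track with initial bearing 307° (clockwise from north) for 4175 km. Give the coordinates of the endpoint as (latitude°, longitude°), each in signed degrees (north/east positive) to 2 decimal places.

-8.08°, 176.43°

Angular distance δ = d/R = 4175/6371 = 0.65531 rad; initial bearing θ = 5.3582 rad.
sin φ₂ = sin φ₁ cos δ + cos φ₁ sin δ cos θ = (-0.5603)(0.7929) + (0.8283)(0.6094)(0.6018) = -0.1405, so φ₂ = -8.08°.
Δλ = atan2(sin θ sin δ cos φ₁, cos δ − sin φ₁ sin φ₂) = atan2(-0.4031, 0.7141) = -29.444°.
λ₂ = -154.130° − 29.444° = -183.57° → 176.43° after wrapping to (−180°, 180°].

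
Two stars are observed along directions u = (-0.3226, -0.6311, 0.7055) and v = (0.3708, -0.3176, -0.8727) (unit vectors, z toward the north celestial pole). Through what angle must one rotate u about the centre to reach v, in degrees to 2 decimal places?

122.33°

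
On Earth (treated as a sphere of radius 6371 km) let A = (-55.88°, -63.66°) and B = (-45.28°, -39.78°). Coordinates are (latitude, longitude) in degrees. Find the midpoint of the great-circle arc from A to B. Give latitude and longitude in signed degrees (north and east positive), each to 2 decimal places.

Central angle δ = 0.3203 rad. Interpolating on the sphere with fraction f = 0.5:
P = [sin((1−f)δ)·A + sin(fδ)·B] / sin δ = 0.5065·A + 0.5065·B in Cartesian coordinates,
giving P = (0.3999, -0.4826, -0.7792), i.e. latitude -51.19°, longitude -50.35°.

-51.19°, -50.35°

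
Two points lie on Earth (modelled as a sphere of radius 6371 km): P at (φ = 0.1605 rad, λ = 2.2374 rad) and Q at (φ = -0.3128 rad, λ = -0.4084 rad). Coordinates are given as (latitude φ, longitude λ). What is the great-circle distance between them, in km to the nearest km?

16800 km

In radians: φ₁ = 0.1605, φ₂ = -0.3128, Δλ = -151.593° = -2.6458 rad.
Haversine: a = sin²(Δφ/2) + cos φ₁ cos φ₂ sin²(Δλ/2) = 0.0550 + (0.9871)(0.9515)(0.9398) = 0.93767.
Central angle c = 2·arcsin(√a) = 2.63692 rad.
Distance = R·c = 6371 × 2.6369 ≈ 16800 km.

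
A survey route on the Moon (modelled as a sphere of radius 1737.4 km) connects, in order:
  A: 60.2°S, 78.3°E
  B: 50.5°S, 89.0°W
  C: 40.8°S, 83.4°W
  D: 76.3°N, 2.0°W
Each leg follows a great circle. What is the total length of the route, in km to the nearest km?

Leg A→B: central angle 1.2012 rad, distance 2087.0 km.
Leg B→C: central angle 0.1824 rad, distance 317.0 km.
Leg C→D: central angle 2.2244 rad, distance 3864.6 km.
Total: 2087.0 + 317.0 + 3864.6 ≈ 6269 km.

6269 km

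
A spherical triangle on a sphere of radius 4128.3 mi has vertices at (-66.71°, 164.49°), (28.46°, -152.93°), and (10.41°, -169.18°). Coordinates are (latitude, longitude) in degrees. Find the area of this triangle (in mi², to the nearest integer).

3236005 mi²

Side lengths (central angles): a = 0.4122, b = 1.3872, c = 1.7536 rad; semiperimeter s = 1.7765.
By l'Huilier's theorem, tan(E/4) = √[tan(s/2) tan((s−a)/2) tan((s−b)/2) tan((s−c)/2)], giving spherical excess E = 0.1899 rad.
Area = E·R² = 0.1899 × (4128.3)² ≈ 3236005 mi².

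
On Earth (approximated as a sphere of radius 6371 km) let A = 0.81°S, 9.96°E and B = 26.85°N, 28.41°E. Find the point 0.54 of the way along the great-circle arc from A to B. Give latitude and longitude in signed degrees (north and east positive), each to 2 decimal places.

14.29°, 19.38°

Central angle δ = 0.5738 rad. Interpolating on the sphere with fraction f = 0.54:
P = [sin((1−f)δ)·A + sin(fδ)·B] / sin δ = 0.4806·A + 0.5617·B in Cartesian coordinates,
giving P = (0.9141, 0.3216, 0.2469), i.e. latitude 14.29°, longitude 19.38°.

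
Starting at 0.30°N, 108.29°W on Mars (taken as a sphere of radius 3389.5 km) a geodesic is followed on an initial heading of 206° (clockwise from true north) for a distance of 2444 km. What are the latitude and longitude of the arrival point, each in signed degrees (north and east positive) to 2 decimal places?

-36.12°, -129.28°

Angular distance δ = d/R = 2444/3389.5 = 0.72105 rad; initial bearing θ = 3.5954 rad.
sin φ₂ = sin φ₁ cos δ + cos φ₁ sin δ cos θ = (0.0052)(0.7511) + (1.0000)(0.6602)(-0.8988) = -0.5894, so φ₂ = -36.12°.
Δλ = atan2(sin θ sin δ cos φ₁, cos δ − sin φ₁ sin φ₂) = atan2(-0.2894, 0.7542) = -20.993°.
λ₂ = -108.290° − 20.993° = -129.28°.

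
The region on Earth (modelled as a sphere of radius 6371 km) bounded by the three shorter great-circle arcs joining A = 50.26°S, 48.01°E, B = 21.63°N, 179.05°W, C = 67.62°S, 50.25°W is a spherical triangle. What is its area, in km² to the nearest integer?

72303519 km²

Side lengths (central angles): a = 2.1684, b = 0.8284, c = 2.3299 rad; semiperimeter s = 2.6633.
By l'Huilier's theorem, tan(E/4) = √[tan(s/2) tan((s−a)/2) tan((s−b)/2) tan((s−c)/2)], giving spherical excess E = 1.7813 rad.
Area = E·R² = 1.7813 × (6371)² ≈ 72303519 km².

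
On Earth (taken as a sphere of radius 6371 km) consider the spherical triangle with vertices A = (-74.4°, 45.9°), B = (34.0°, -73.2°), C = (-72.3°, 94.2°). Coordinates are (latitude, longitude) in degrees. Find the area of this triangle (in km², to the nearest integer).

14481152 km²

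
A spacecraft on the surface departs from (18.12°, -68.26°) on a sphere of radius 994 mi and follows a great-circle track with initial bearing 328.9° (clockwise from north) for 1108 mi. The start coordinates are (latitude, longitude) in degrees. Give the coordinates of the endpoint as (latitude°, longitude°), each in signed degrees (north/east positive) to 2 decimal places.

Angular distance δ = d/R = 1108/994 = 1.11469 rad; initial bearing θ = 5.7404 rad.
sin φ₂ = sin φ₁ cos δ + cos φ₁ sin δ cos θ = (0.3110)(0.4405) + (0.9504)(0.8978)(0.8563) = 0.8676, so φ₂ = 60.18°.
Δλ = atan2(sin θ sin δ cos φ₁, cos δ − sin φ₁ sin φ₂) = atan2(-0.4407, 0.1706) = -68.836°.
λ₂ = -68.260° − 68.836° = -137.10°.

60.18°, -137.10°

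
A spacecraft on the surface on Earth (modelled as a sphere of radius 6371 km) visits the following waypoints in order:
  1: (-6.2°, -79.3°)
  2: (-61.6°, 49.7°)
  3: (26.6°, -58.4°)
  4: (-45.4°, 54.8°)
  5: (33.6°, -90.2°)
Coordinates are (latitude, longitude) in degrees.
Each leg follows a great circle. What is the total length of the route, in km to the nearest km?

55456 km

Leg 1→2: central angle 1.7748 rad, distance 11307.1 km.
Leg 2→3: central angle 2.1247 rad, distance 13536.3 km.
Leg 3→4: central angle 2.1726 rad, distance 13841.8 km.
Leg 4→5: central angle 2.6323 rad, distance 16770.5 km.
Total: 11307.1 + 13536.3 + 13841.8 + 16770.5 ≈ 55456 km.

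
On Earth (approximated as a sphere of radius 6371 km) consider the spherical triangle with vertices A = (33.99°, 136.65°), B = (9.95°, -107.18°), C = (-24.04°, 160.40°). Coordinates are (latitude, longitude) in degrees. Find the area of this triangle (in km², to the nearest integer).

53814970 km²

Side lengths (central angles): a = 1.6794, b = 1.0868, c = 1.8375 rad; semiperimeter s = 2.3018.
By l'Huilier's theorem, tan(E/4) = √[tan(s/2) tan((s−a)/2) tan((s−b)/2) tan((s−c)/2)], giving spherical excess E = 1.3258 rad.
Area = E·R² = 1.3258 × (6371)² ≈ 53814970 km².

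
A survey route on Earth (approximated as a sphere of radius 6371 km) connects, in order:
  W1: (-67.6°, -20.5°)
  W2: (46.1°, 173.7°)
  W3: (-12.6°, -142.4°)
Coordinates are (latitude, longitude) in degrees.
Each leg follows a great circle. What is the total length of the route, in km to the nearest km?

Leg W1→W2: central angle 2.7449 rad, distance 17487.8 km.
Leg W2→W3: central angle 1.2341 rad, distance 7862.1 km.
Total: 17487.8 + 7862.1 ≈ 25350 km.

25350 km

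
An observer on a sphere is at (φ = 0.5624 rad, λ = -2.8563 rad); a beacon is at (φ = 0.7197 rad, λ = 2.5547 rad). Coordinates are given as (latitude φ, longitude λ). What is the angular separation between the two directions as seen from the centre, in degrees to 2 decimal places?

40.48°

Let φ₁ = 0.5624 rad, φ₂ = 0.7197 rad, and Δλ = -0.8722 rad.
cos c = sin φ₁ sin φ₂ + cos φ₁ cos φ₂ cos Δλ = (0.5332)(0.6592) + (0.8460)(0.7520)(0.6432) = 0.76064,
so c = arccos(0.76064) = 0.70650 rad.
So the angular separation is 40.48°.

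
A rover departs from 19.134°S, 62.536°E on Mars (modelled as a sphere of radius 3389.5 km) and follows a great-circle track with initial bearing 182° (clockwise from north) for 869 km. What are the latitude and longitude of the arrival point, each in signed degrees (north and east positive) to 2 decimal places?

Angular distance δ = d/R = 869/3389.5 = 0.25638 rad; initial bearing θ = 3.1765 rad.
sin φ₂ = sin φ₁ cos δ + cos φ₁ sin δ cos θ = (-0.3278)(0.9673) + (0.9448)(0.2536)(-0.9994) = -0.5565, so φ₂ = -33.81°.
Δλ = atan2(sin θ sin δ cos φ₁, cos δ − sin φ₁ sin φ₂) = atan2(-0.0084, 0.7849) = -0.610°.
λ₂ = 62.536° − 0.610° = 61.93°.

-33.81°, 61.93°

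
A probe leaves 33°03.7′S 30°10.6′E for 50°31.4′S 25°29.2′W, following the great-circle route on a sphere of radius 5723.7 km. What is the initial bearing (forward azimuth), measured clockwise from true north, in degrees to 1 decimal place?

229.3°

Δλ = -55.663° = -0.9715 rad.
y = sin Δλ · cos φ₂ = (-0.8257)(0.6358) = -0.5250
x = cos φ₁ sin φ₂ − sin φ₁ cos φ₂ cos Δλ = (0.8381)(-0.7719) − (-0.5455)(0.6358)(0.5641) = -0.4513
θ = atan2(y, x) = -130.68°; adding 360° gives 229.3°.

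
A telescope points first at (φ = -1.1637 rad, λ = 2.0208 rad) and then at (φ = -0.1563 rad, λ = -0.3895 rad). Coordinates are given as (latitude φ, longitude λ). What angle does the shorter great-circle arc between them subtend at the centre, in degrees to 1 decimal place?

Let φ₁ = -1.1637 rad, φ₂ = -0.1563 rad, and Δλ = -2.4103 rad.
Haversine: a = sin²(Δφ/2) + cos φ₁ cos φ₂ sin²(Δλ/2) = 0.2330 + (0.3959)(0.9878)(0.8722) = 0.57409.
Central angle c = 2·arcsin(√a) = 1.71952 rad.
So the angular separation is 98.5°.

98.5°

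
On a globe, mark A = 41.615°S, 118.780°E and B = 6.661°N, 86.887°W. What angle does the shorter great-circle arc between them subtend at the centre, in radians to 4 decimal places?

2.4133 rad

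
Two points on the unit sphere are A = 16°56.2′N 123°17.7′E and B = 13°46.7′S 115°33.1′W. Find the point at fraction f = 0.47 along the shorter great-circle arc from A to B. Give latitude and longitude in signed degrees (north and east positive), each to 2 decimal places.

4.32°, -178.90°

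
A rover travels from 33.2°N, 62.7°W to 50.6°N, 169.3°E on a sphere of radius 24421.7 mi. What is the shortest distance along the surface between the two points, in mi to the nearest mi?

36010 mi

With latitudes φ₁ = 33.200°, φ₂ = 50.600° and longitude difference Δλ = -128.000°:
Haversine: a = sin²(Δφ/2) + cos φ₁ cos φ₂ sin²(Δλ/2) = 0.0229 + (0.8368)(0.6347)(0.8078) = 0.45193.
Central angle c = 2·arcsin(√a) = 1.47452 rad.
Distance = R·c = 24421.7 × 1.4745 ≈ 36010 mi.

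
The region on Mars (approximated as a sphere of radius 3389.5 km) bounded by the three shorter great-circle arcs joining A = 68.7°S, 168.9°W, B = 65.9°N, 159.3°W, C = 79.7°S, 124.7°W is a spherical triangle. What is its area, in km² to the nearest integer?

Side lengths (central angles): a = 2.5645, b = 0.2720, c = 2.3521 rad; semiperimeter s = 2.5943.
By l'Huilier's theorem, tan(E/4) = √[tan(s/2) tan((s−a)/2) tan((s−b)/2) tan((s−c)/2)], giving spherical excess E = 0.4857 rad.
Area = E·R² = 0.4857 × (3389.5)² ≈ 5580262 km².

5580262 km²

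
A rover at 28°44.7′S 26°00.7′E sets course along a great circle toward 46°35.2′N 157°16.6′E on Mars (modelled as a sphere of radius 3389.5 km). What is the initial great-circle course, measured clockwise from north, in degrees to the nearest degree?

51°

With φ₁ = -0.5017, φ₂ = 0.8131, Δλ = 2.2910 rad, the forward-azimuth formula gives
θ = atan2( sin Δλ cos φ₂ , cos φ₁ sin φ₂ − sin φ₁ cos φ₂ cos Δλ ) = atan2(0.5166, 0.4189) = 50.96°.
So the initial bearing is 51°.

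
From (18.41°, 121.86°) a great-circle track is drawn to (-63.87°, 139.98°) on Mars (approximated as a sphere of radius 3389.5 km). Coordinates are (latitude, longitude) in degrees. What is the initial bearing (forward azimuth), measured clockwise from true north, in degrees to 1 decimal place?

With φ₁ = 0.3213, φ₂ = -1.1147, Δλ = 0.3163 rad, the forward-azimuth formula gives
θ = atan2( sin Δλ cos φ₂ , cos φ₁ sin φ₂ − sin φ₁ cos φ₂ cos Δλ ) = atan2(0.1370, -0.9840) = 172.08°.
So the initial bearing is 172.1°.

172.1°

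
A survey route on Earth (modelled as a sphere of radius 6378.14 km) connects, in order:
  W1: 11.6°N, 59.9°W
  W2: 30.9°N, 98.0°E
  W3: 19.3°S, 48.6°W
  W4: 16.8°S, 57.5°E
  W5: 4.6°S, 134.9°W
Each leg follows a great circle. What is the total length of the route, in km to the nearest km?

Leg W1→W2: central angle 2.3125 rad, distance 14749.2 km.
Leg W2→W3: central angle 2.5789 rad, distance 16448.7 km.
Leg W3→W4: central angle 1.7265 rad, distance 11011.6 km.
Leg W4→W5: central angle 2.7112 rad, distance 17292.3 km.
Total: 14749.2 + 16448.7 + 11011.6 + 17292.3 ≈ 59502 km.

59502 km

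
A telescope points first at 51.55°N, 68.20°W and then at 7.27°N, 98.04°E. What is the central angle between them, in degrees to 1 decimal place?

120.0°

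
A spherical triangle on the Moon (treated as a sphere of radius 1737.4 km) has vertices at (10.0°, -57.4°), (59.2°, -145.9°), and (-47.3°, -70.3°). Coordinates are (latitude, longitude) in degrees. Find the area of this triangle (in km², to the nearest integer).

2741760 km²

Side lengths (central angles): a = 2.1471, b = 1.0200, c = 1.4077 rad; semiperimeter s = 2.2874.
By l'Huilier's theorem, tan(E/4) = √[tan(s/2) tan((s−a)/2) tan((s−b)/2) tan((s−c)/2)], giving spherical excess E = 0.9083 rad.
Area = E·R² = 0.9083 × (1737.4)² ≈ 2741760 km².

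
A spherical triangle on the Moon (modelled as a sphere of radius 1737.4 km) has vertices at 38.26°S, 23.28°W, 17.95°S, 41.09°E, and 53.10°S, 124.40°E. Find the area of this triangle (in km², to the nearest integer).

Side lengths (central angles): a = 1.2525, b = 1.4739, c = 1.0310 rad; semiperimeter s = 1.8787.
By l'Huilier's theorem, tan(E/4) = √[tan(s/2) tan((s−a)/2) tan((s−b)/2) tan((s−c)/2)], giving spherical excess E = 0.7990 rad.
Area = E·R² = 0.7990 × (1737.4)² ≈ 2411794 km².

2411794 km²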